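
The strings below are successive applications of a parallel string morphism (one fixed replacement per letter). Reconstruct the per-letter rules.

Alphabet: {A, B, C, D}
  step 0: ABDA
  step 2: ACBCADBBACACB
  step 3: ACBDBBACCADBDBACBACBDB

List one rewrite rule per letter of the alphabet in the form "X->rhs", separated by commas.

A->AC, B->DB, C->B, D->CA

  step 2 ⇒ step 3: ACBCADBBACACB ⇒ AC·B·DB·B·AC·CA·DB·DB·AC·B·AC·B·DB
    A ↦ AC
    B ↦ DB
    C ↦ B
    D ↦ CA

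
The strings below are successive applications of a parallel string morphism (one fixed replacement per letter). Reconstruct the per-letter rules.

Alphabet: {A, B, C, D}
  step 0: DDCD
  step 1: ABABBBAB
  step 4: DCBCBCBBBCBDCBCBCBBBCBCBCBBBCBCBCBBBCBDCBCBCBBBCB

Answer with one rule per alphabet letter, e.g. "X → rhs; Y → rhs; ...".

A->D, B->CB, C->BB, D->AB

  step 0 ⇒ step 1: DDCD ⇒ AB·AB·BB·AB
    C ↦ BB
    D ↦ AB
    A ↦ D  (constrained at step 1)
    B ↦ CB  (constrained at step 1)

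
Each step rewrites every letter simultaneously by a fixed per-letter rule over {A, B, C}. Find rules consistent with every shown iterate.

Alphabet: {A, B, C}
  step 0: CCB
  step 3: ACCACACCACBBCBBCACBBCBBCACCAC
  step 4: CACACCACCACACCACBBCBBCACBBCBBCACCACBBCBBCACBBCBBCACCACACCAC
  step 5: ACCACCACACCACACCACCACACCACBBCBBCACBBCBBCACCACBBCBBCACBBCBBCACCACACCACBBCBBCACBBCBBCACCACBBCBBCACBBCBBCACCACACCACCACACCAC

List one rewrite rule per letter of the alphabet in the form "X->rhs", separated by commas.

  step 4 ⇒ step 5: CACACCACCACACCACBBCBBCACBBCBBCACCACBBCBBCACBBCBBCACCACACCAC ⇒ AC·C·AC·C·AC·AC·C·AC·AC·C·AC·C·AC·AC·C·AC·BBC·BBC·AC·BBC·BBC·AC·C·AC·BBC·BBC·AC·BBC·BBC·AC·C·AC·AC·C·AC·BBC·BBC·AC·BBC·BBC·AC·C·AC·BBC·BBC·AC·BBC·BBC·AC·C·AC·AC·C·AC·C·AC·AC·C·AC
    A ↦ C
    B ↦ BBC
    C ↦ AC

A->C, B->BBC, C->AC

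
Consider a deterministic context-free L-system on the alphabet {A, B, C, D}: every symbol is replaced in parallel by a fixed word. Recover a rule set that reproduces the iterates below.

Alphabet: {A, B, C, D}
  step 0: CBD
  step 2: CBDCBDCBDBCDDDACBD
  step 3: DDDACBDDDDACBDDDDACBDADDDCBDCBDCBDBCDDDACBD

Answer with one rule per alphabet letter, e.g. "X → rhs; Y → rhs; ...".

A->BC, B->A, C->DDD, D->CBD

  step 2 ⇒ step 3: CBDCBDCBDBCDDDACBD ⇒ DDD·A·CBD·DDD·A·CBD·DDD·A·CBD·A·DDD·CBD·CBD·CBD·BC·DDD·A·CBD
    A ↦ BC
    B ↦ A
    C ↦ DDD
    D ↦ CBD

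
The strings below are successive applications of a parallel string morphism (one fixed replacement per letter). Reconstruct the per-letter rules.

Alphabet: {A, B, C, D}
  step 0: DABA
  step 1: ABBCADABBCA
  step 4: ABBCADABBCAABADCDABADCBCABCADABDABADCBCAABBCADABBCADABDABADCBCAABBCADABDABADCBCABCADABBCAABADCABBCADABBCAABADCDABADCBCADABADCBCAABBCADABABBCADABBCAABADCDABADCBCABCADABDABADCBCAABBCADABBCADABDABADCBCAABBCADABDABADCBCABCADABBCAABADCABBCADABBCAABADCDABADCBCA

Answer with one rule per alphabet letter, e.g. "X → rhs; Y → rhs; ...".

  step 0 ⇒ step 1: DABA ⇒ AB·BCA·DAB·BCA
    A ↦ BCA
    B ↦ DAB
    D ↦ AB
    C ↦ ADC  (constrained at step 1)

A->BCA, B->DAB, C->ADC, D->AB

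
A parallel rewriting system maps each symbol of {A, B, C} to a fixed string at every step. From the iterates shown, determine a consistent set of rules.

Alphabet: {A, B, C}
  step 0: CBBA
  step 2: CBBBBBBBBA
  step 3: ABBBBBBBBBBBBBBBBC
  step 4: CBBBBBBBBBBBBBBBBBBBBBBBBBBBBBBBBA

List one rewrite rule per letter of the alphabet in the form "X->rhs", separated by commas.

  step 3 ⇒ step 4: ABBBBBBBBBBBBBBBBC ⇒ C·BB·BB·BB·BB·BB·BB·BB·BB·BB·BB·BB·BB·BB·BB·BB·BB·A
    A ↦ C
    B ↦ BB
    C ↦ A

A->C, B->BB, C->A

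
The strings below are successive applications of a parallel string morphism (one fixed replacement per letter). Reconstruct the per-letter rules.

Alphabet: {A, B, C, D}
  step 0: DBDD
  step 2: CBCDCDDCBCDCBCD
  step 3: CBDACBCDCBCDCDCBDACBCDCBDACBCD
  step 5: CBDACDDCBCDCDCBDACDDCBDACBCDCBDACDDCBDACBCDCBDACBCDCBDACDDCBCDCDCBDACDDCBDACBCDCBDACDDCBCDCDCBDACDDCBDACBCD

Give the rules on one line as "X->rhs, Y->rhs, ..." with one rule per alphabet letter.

  step 2 ⇒ step 3: CBCDCDDCBCDCBCD ⇒ CB·DA·CB·CD·CB·CD·CD·CB·DA·CB·CD·CB·DA·CB·CD
    B ↦ DA
    C ↦ CB
    D ↦ CD
    A ↦ D  (constrained at step 3)

A->D, B->DA, C->CB, D->CD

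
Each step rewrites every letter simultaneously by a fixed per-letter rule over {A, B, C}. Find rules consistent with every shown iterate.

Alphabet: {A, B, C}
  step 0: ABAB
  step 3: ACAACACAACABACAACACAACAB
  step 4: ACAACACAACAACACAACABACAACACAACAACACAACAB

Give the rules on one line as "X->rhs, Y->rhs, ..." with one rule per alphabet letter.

A->AC, B->AB, C->A

  step 3 ⇒ step 4: ACAACACAACABACAACACAACAB ⇒ AC·A·AC·AC·A·AC·A·AC·AC·A·AC·AB·AC·A·AC·AC·A·AC·A·AC·AC·A·AC·AB
    A ↦ AC
    B ↦ AB
    C ↦ A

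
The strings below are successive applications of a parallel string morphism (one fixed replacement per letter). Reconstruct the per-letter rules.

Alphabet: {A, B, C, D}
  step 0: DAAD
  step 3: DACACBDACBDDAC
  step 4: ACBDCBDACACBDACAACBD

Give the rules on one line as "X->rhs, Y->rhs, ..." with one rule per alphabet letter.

  step 3 ⇒ step 4: DACACBDACBDDAC ⇒ A·CB·D·CB·D·AC·A·CB·D·AC·A·A·CB·D
    A ↦ CB
    B ↦ AC
    C ↦ D
    D ↦ A

A->CB, B->AC, C->D, D->A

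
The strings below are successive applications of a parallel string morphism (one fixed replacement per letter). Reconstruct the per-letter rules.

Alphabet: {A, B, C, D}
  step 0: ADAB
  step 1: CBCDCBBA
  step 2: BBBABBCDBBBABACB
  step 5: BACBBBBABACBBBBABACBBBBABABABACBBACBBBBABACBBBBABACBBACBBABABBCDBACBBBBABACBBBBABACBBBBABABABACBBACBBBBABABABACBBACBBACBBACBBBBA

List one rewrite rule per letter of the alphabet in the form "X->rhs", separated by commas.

  step 1 ⇒ step 2: CBCDCBBA ⇒ BB·BA·BB·CD·BB·BA·BA·CB
    A ↦ CB
    B ↦ BA
    C ↦ BB
    D ↦ CD

A->CB, B->BA, C->BB, D->CD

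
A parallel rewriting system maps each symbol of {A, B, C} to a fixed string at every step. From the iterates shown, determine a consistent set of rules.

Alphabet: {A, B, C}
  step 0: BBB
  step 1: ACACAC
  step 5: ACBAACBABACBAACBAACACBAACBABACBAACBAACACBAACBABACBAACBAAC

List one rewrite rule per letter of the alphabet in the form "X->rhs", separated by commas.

A->BA, B->AC, C->B

  step 0 ⇒ step 1: BBB ⇒ AC·AC·AC
    B ↦ AC
    A ↦ BA  (constrained at step 1)
    C ↦ B  (constrained at step 1)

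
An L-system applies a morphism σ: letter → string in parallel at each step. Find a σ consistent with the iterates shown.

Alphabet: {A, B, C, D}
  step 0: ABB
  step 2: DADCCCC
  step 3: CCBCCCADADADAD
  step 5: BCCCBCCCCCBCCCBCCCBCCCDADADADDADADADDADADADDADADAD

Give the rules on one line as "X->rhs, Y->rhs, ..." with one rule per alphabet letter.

A->BC, B->D, C->AD, D->CC

  step 2 ⇒ step 3: DADCCCC ⇒ CC·BC·CC·AD·AD·AD·AD
    A ↦ BC
    C ↦ AD
    D ↦ CC
    B ↦ D  (constrained at step 0)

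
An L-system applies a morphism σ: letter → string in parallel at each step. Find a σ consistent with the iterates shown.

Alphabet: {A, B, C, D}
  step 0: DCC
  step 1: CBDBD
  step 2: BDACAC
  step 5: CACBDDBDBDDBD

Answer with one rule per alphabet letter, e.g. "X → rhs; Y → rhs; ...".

A->D, B->A, C->BD, D->C

  step 1 ⇒ step 2: CBDBD ⇒ BD·A·C·A·C
    B ↦ A
    C ↦ BD
    D ↦ C
    A ↦ D  (constrained at step 2)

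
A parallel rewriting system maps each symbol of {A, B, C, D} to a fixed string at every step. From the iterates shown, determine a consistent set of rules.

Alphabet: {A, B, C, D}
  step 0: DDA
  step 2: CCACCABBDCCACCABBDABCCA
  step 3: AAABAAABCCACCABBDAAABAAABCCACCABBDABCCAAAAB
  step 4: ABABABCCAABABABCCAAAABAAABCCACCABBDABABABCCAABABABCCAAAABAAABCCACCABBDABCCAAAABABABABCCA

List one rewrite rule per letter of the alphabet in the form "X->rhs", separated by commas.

A->AB, B->CCA, C->A, D->BBD

  step 3 ⇒ step 4: AAABAAABCCACCABBDAAABAAABCCACCABBDABCCAAAAB ⇒ AB·AB·AB·CCA·AB·AB·AB·CCA·A·A·AB·A·A·AB·CCA·CCA·BBD·AB·AB·AB·CCA·AB·AB·AB·CCA·A·A·AB·A·A·AB·CCA·CCA·BBD·AB·CCA·A·A·AB·AB·AB·AB·CCA
    A ↦ AB
    B ↦ CCA
    C ↦ A
    D ↦ BBD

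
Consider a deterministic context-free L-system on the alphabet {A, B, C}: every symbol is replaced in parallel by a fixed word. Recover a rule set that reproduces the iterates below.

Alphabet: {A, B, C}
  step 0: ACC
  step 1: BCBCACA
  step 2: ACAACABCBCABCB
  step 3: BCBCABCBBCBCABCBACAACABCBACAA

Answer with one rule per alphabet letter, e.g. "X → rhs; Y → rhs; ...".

A->BCB, B->A, C->CA

  step 2 ⇒ step 3: ACAACABCBCABCB ⇒ BCB·CA·BCB·BCB·CA·BCB·A·CA·A·CA·BCB·A·CA·A
    A ↦ BCB
    B ↦ A
    C ↦ CA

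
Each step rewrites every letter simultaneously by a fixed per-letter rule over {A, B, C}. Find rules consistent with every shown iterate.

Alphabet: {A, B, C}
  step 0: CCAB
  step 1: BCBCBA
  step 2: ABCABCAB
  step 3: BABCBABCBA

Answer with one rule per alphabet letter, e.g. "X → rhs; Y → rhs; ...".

A->B, B->A, C->BC

  step 2 ⇒ step 3: ABCABCAB ⇒ B·A·BC·B·A·BC·B·A
    A ↦ B
    B ↦ A
    C ↦ BC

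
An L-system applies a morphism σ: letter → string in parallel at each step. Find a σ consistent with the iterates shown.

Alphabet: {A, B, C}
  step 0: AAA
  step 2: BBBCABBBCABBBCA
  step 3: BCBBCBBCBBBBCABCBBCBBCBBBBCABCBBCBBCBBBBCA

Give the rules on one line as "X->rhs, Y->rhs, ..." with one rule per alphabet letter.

  step 2 ⇒ step 3: BBBCABBBCABBBCA ⇒ BCB·BCB·BCB·BBB·CA·BCB·BCB·BCB·BBB·CA·BCB·BCB·BCB·BBB·CA
    A ↦ CA
    B ↦ BCB
    C ↦ BBB

A->CA, B->BCB, C->BBB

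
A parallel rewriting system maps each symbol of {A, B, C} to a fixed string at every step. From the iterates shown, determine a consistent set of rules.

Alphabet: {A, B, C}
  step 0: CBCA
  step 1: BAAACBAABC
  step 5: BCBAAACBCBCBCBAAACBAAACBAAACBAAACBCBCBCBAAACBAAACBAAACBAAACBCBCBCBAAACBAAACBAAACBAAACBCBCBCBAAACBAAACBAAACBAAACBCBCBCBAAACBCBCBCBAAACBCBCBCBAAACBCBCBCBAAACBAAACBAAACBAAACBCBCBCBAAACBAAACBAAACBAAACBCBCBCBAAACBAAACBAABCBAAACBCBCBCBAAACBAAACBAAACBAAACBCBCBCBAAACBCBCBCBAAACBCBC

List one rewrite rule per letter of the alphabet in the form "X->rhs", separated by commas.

  step 0 ⇒ step 1: CBCA ⇒ BAA·AC·BAA·BC
    A ↦ BC
    B ↦ AC
    C ↦ BAA

A->BC, B->AC, C->BAA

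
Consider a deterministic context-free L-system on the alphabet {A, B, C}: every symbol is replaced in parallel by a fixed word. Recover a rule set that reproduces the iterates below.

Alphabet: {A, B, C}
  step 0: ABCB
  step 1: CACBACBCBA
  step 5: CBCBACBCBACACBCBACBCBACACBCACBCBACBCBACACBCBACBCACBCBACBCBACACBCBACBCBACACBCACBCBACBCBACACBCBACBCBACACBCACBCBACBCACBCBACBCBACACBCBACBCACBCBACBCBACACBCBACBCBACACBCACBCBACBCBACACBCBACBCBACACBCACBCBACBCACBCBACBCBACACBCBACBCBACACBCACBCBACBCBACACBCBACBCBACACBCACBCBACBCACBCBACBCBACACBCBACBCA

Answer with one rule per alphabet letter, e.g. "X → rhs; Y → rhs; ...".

  step 0 ⇒ step 1: ABCB ⇒ CA·CBA·CB·CBA
    A ↦ CA
    B ↦ CBA
    C ↦ CB

A->CA, B->CBA, C->CB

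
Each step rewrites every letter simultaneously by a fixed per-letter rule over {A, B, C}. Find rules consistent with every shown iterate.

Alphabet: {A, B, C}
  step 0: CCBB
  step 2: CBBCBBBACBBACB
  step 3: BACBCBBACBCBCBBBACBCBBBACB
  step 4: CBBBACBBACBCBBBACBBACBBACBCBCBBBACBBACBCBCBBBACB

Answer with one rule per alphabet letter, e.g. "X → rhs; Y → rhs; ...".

  step 3 ⇒ step 4: BACBCBBACBCBCBBBACBCBBBACB ⇒ CB·B·BA·CB·BA·CB·CB·B·BA·CB·BA·CB·BA·CB·CB·CB·B·BA·CB·BA·CB·CB·CB·B·BA·CB
    A ↦ B
    B ↦ CB
    C ↦ BA

A->B, B->CB, C->BA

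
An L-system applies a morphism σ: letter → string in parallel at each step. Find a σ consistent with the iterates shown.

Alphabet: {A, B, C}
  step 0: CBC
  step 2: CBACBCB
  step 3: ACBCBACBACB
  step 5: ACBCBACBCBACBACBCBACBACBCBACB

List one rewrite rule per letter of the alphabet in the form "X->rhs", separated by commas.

A->CB, B->CB, C->A

  step 2 ⇒ step 3: CBACBCB ⇒ A·CB·CB·A·CB·A·CB
    A ↦ CB
    B ↦ CB
    C ↦ A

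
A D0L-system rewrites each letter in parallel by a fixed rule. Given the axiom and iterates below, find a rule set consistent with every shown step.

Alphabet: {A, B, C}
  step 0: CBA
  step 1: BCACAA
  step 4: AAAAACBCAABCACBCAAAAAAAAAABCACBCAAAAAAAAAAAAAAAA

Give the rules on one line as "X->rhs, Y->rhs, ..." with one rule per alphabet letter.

A->AA, B->AC, C->BC

  step 0 ⇒ step 1: CBA ⇒ BC·AC·AA
    A ↦ AA
    B ↦ AC
    C ↦ BC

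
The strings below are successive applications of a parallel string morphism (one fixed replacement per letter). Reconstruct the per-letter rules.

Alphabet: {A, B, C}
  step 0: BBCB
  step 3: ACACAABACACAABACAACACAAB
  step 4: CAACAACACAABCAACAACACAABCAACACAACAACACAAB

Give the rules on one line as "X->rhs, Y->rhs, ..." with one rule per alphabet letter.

  step 3 ⇒ step 4: ACACAABACACAABACAACACAAB ⇒ CA·A·CA·A·CA·CA·AB·CA·A·CA·A·CA·CA·AB·CA·A·CA·CA·A·CA·A·CA·CA·AB
    A ↦ CA
    B ↦ AB
    C ↦ A

A->CA, B->AB, C->A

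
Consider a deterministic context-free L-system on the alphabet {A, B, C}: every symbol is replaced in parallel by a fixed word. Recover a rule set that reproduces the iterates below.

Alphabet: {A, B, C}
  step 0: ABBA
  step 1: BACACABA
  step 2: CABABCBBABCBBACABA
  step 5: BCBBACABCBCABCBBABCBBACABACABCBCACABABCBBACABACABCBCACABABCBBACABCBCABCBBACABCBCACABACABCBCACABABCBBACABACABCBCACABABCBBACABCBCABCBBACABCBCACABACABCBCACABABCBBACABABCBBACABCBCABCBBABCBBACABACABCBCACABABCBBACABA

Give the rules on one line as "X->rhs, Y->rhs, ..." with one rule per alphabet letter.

  step 1 ⇒ step 2: BACACABA ⇒ CA·BA·BCB·BA·BCB·BA·CA·BA
    A ↦ BA
    B ↦ CA
    C ↦ BCB

A->BA, B->CA, C->BCB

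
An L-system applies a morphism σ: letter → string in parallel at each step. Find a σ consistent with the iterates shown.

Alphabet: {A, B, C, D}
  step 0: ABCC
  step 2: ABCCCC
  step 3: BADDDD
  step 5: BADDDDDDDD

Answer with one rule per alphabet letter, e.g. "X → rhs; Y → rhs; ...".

A->B, B->A, C->D, D->CC

  step 2 ⇒ step 3: ABCCCC ⇒ B·A·D·D·D·D
    A ↦ B
    B ↦ A
    C ↦ D
    D ↦ CC  (constrained at step 3)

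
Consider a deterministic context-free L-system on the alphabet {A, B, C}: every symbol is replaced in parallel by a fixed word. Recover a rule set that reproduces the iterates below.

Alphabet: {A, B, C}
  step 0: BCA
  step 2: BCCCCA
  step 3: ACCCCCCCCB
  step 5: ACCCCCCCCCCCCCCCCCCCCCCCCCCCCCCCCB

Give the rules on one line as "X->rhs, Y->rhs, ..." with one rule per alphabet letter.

A->B, B->A, C->CC

  step 2 ⇒ step 3: BCCCCA ⇒ A·CC·CC·CC·CC·B
    A ↦ B
    B ↦ A
    C ↦ CC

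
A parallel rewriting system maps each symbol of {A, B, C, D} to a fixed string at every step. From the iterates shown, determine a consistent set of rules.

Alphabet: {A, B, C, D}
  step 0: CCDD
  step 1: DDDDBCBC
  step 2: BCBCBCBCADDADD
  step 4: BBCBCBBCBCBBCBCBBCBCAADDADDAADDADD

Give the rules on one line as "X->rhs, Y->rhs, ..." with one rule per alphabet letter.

A->B, B->A, C->DD, D->BC

  step 1 ⇒ step 2: DDDDBCBC ⇒ BC·BC·BC·BC·A·DD·A·DD
    B ↦ A
    C ↦ DD
    D ↦ BC
    A ↦ B  (constrained at step 2)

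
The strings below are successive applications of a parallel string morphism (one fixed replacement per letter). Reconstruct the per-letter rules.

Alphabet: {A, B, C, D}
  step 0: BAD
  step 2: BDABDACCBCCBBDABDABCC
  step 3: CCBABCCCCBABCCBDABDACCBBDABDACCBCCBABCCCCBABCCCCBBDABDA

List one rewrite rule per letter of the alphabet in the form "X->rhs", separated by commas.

  step 2 ⇒ step 3: BDABDACCBCCBBDABDABCC ⇒ CCB·A·BCC·CCB·A·BCC·BDA·BDA·CCB·BDA·BDA·CCB·CCB·A·BCC·CCB·A·BCC·CCB·BDA·BDA
    A ↦ BCC
    B ↦ CCB
    C ↦ BDA
    D ↦ A

A->BCC, B->CCB, C->BDA, D->A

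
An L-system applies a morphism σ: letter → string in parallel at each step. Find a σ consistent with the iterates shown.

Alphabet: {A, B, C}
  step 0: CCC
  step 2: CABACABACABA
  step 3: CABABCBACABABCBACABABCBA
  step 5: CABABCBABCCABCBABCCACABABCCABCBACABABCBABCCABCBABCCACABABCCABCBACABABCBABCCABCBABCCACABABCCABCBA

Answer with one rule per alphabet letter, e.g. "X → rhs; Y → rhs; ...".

  step 2 ⇒ step 3: CABACABACABA ⇒ CA·BA·BC·BA·CA·BA·BC·BA·CA·BA·BC·BA
    A ↦ BA
    B ↦ BC
    C ↦ CA

A->BA, B->BC, C->CA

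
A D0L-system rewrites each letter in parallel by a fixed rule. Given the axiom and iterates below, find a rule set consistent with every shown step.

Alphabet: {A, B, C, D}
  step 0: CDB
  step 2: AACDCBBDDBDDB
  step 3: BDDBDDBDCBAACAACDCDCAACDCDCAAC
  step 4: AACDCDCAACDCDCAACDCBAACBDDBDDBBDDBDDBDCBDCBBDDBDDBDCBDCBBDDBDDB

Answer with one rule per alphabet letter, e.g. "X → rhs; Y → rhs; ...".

  step 3 ⇒ step 4: BDDBDDBDCBAACAACDCDCAACDCDCAAC ⇒ AAC·DC·DC·AAC·DC·DC·AAC·DC·B·AAC·BDD·BDD·B·BDD·BDD·B·DC·B·DC·B·BDD·BDD·B·DC·B·DC·B·BDD·BDD·B
    A ↦ BDD
    B ↦ AAC
    C ↦ B
    D ↦ DC

A->BDD, B->AAC, C->B, D->DC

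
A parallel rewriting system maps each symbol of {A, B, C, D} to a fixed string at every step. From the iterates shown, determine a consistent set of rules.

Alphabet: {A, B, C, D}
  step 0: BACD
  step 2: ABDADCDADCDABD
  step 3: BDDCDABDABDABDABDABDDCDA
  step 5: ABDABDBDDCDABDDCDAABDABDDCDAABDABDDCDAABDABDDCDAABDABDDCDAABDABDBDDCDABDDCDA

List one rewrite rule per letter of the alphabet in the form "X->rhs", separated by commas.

A->BD, B->DCD, C->BD, D->A

  step 2 ⇒ step 3: ABDADCDADCDABD ⇒ BD·DCD·A·BD·A·BD·A·BD·A·BD·A·BD·DCD·A
    A ↦ BD
    B ↦ DCD
    C ↦ BD
    D ↦ A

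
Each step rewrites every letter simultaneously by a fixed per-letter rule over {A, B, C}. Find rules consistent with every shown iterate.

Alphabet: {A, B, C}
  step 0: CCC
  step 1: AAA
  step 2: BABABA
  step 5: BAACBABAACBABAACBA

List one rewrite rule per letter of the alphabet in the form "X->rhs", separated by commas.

A->BA, B->C, C->A

  step 1 ⇒ step 2: AAA ⇒ BA·BA·BA
    A ↦ BA
    B ↦ C  (constrained at step 2)
  step 0 ⇒ step 1: CCC ⇒ A·A·A
    C ↦ A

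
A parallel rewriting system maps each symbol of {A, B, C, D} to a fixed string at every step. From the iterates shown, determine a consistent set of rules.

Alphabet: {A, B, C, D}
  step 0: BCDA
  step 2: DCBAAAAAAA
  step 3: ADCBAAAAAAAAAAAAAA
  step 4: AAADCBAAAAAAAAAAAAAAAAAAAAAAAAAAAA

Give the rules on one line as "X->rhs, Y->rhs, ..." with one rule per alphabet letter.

A->AA, B->CB, C->D, D->A

  step 3 ⇒ step 4: ADCBAAAAAAAAAAAAAA ⇒ AA·A·D·CB·AA·AA·AA·AA·AA·AA·AA·AA·AA·AA·AA·AA·AA·AA
    A ↦ AA
    B ↦ CB
    C ↦ D
    D ↦ A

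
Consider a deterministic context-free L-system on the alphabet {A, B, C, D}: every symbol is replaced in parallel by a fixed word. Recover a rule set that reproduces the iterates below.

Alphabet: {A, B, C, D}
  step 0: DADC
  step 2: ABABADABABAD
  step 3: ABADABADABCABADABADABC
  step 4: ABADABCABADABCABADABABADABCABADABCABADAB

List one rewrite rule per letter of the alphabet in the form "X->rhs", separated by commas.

  step 3 ⇒ step 4: ABADABADABCABADABADABC ⇒ AB·AD·AB·C·AB·AD·AB·C·AB·AD·AB·AB·AD·AB·C·AB·AD·AB·C·AB·AD·AB
    A ↦ AB
    B ↦ AD
    C ↦ AB
    D ↦ C

A->AB, B->AD, C->AB, D->C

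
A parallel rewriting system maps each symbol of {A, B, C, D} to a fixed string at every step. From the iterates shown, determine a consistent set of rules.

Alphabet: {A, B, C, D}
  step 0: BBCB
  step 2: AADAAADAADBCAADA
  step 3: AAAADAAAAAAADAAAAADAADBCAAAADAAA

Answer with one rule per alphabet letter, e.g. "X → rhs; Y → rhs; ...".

A->AA, B->AD, C->BC, D->DA

  step 2 ⇒ step 3: AADAAADAADBCAADA ⇒ AA·AA·DA·AA·AA·AA·DA·AA·AA·DA·AD·BC·AA·AA·DA·AA
    A ↦ AA
    B ↦ AD
    C ↦ BC
    D ↦ DA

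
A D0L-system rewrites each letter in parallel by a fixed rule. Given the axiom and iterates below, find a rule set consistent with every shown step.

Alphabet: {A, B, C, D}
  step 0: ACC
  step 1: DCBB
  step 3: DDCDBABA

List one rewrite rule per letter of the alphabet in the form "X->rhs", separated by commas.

  step 0 ⇒ step 1: ACC ⇒ DC·B·B
    A ↦ DC
    C ↦ B
    B ↦ D  (constrained at step 1)
    D ↦ BA  (constrained at step 1)

A->DC, B->D, C->B, D->BA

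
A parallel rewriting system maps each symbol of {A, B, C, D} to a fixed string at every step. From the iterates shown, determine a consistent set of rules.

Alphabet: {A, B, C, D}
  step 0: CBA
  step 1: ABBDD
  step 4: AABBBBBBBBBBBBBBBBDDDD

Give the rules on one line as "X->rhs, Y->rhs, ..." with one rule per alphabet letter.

A->DD, B->BB, C->A, D->C

  step 0 ⇒ step 1: CBA ⇒ A·BB·DD
    A ↦ DD
    B ↦ BB
    C ↦ A
    D ↦ C  (constrained at step 1)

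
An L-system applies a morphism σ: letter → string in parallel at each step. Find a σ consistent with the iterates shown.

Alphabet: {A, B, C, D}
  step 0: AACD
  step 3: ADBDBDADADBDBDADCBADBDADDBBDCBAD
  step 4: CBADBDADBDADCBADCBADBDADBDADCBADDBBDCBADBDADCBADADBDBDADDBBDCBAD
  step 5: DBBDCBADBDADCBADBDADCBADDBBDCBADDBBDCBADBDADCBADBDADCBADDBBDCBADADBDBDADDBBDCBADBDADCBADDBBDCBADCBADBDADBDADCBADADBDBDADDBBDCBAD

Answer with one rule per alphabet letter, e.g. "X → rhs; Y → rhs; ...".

  step 4 ⇒ step 5: CBADBDADBDADCBADCBADBDADBDADCBADDBBDCBADBDADCBADADBDBDADDBBDCBAD ⇒ DB·BD·CB·AD·BD·AD·CB·AD·BD·AD·CB·AD·DB·BD·CB·AD·DB·BD·CB·AD·BD·AD·CB·AD·BD·AD·CB·AD·DB·BD·CB·AD·AD·BD·BD·AD·DB·BD·CB·AD·BD·AD·CB·AD·DB·BD·CB·AD·CB·AD·BD·AD·BD·AD·CB·AD·AD·BD·BD·AD·DB·BD·CB·AD
    A ↦ CB
    B ↦ BD
    C ↦ DB
    D ↦ AD

A->CB, B->BD, C->DB, D->AD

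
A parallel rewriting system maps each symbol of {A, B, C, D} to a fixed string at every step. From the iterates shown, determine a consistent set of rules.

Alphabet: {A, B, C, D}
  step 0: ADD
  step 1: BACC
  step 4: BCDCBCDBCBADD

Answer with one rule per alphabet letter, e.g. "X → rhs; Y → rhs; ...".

A->BA, B->BC, C->D, D->C

  step 0 ⇒ step 1: ADD ⇒ BA·C·C
    A ↦ BA
    D ↦ C
    B ↦ BC  (constrained at step 1)
    C ↦ D  (constrained at step 1)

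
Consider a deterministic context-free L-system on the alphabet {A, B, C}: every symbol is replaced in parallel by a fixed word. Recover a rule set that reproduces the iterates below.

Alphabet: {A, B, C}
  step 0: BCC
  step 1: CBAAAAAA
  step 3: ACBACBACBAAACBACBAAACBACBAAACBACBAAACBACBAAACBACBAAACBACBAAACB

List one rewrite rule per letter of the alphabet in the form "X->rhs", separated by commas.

A->ACB, B->CB, C->AAA

  step 0 ⇒ step 1: BCC ⇒ CB·AAA·AAA
    B ↦ CB
    C ↦ AAA
    A ↦ ACB  (constrained at step 1)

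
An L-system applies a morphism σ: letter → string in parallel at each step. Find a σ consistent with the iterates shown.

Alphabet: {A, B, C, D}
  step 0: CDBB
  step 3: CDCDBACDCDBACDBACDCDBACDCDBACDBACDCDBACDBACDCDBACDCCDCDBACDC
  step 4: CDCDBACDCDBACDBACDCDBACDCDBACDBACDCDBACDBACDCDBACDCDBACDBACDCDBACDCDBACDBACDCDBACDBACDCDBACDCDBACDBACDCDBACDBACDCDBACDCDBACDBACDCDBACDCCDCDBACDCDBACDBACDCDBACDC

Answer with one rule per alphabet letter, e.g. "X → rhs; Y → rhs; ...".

A->DBA, B->C, C->CDC, D->DBA

  step 3 ⇒ step 4: CDCDBACDCDBACDBACDCDBACDCDBACDBACDCDBACDBACDCDBACDCCDCDBACDC ⇒ CDC·DBA·CDC·DBA·C·DBA·CDC·DBA·CDC·DBA·C·DBA·CDC·DBA·C·DBA·CDC·DBA·CDC·DBA·C·DBA·CDC·DBA·CDC·DBA·C·DBA·CDC·DBA·C·DBA·CDC·DBA·CDC·DBA·C·DBA·CDC·DBA·C·DBA·CDC·DBA·CDC·DBA·C·DBA·CDC·DBA·CDC·CDC·DBA·CDC·DBA·C·DBA·CDC·DBA·CDC
    A ↦ DBA
    B ↦ C
    C ↦ CDC
    D ↦ DBA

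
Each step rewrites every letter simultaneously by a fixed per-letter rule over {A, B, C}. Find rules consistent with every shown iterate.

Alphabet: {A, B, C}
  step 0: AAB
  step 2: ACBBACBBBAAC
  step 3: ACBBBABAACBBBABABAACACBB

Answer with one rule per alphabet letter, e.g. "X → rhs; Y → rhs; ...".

A->AC, B->BA, C->BB

  step 2 ⇒ step 3: ACBBACBBBAAC ⇒ AC·BB·BA·BA·AC·BB·BA·BA·BA·AC·AC·BB
    A ↦ AC
    B ↦ BA
    C ↦ BB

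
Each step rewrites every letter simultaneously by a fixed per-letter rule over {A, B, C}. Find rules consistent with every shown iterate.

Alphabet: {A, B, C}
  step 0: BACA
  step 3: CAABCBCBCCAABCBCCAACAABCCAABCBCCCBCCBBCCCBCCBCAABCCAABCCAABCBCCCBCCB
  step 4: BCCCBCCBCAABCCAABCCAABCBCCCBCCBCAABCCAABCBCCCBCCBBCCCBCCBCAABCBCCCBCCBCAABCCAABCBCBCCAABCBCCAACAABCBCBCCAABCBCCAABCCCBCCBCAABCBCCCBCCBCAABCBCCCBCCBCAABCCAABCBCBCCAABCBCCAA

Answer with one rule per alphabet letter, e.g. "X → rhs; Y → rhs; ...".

A->CCB, B->CAA, C->BC

  step 3 ⇒ step 4: CAABCBCBCCAABCBCCAACAABCCAABCBCCCBCCBBCCCBCCBCAABCCAABCCAABCBCCCBCCB ⇒ BC·CCB·CCB·CAA·BC·CAA·BC·CAA·BC·BC·CCB·CCB·CAA·BC·CAA·BC·BC·CCB·CCB·BC·CCB·CCB·CAA·BC·BC·CCB·CCB·CAA·BC·CAA·BC·BC·BC·CAA·BC·BC·CAA·CAA·BC·BC·BC·CAA·BC·BC·CAA·BC·CCB·CCB·CAA·BC·BC·CCB·CCB·CAA·BC·BC·CCB·CCB·CAA·BC·CAA·BC·BC·BC·CAA·BC·BC·CAA
    A ↦ CCB
    B ↦ CAA
    C ↦ BC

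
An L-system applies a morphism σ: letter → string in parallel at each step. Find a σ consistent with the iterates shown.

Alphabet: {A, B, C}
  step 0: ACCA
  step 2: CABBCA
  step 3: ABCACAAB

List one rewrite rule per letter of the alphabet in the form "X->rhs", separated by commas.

A->B, B->CA, C->A

  step 2 ⇒ step 3: CABBCA ⇒ A·B·CA·CA·A·B
    A ↦ B
    B ↦ CA
    C ↦ A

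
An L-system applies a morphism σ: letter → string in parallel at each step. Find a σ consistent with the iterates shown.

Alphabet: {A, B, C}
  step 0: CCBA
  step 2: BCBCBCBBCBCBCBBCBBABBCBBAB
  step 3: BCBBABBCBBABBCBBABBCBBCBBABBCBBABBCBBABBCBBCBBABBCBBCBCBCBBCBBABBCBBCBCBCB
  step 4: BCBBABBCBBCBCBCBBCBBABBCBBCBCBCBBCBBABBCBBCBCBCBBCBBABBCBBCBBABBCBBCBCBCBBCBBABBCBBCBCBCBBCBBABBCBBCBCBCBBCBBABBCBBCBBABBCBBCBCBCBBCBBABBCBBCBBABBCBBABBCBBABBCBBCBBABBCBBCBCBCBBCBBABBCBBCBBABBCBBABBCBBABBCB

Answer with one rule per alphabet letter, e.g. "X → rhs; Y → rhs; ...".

A->C, B->BCB, C->BAB

  step 3 ⇒ step 4: BCBBABBCBBABBCBBABBCBBCBBABBCBBABBCBBABBCBBCBBABBCBBCBCBCBBCBBABBCBBCBCBCB ⇒ BCB·BAB·BCB·BCB·C·BCB·BCB·BAB·BCB·BCB·C·BCB·BCB·BAB·BCB·BCB·C·BCB·BCB·BAB·BCB·BCB·BAB·BCB·BCB·C·BCB·BCB·BAB·BCB·BCB·C·BCB·BCB·BAB·BCB·BCB·C·BCB·BCB·BAB·BCB·BCB·BAB·BCB·BCB·C·BCB·BCB·BAB·BCB·BCB·BAB·BCB·BAB·BCB·BAB·BCB·BCB·BAB·BCB·BCB·C·BCB·BCB·BAB·BCB·BCB·BAB·BCB·BAB·BCB·BAB·BCB
    A ↦ C
    B ↦ BCB
    C ↦ BAB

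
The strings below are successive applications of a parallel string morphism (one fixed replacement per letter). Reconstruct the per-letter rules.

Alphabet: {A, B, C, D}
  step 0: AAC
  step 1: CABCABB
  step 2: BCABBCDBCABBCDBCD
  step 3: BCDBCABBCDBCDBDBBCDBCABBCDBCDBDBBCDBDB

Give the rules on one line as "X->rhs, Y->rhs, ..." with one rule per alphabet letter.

  step 2 ⇒ step 3: BCABBCDBCABBCDBCD ⇒ BCD·B·CAB·BCD·BCD·B·DB·BCD·B·CAB·BCD·BCD·B·DB·BCD·B·DB
    A ↦ CAB
    B ↦ BCD
    C ↦ B
    D ↦ DB

A->CAB, B->BCD, C->B, D->DB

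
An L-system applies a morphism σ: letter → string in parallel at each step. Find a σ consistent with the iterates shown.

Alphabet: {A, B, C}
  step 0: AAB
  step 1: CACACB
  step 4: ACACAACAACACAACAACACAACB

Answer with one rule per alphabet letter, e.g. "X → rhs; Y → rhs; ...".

A->CA, B->CB, C->A

  step 0 ⇒ step 1: AAB ⇒ CA·CA·CB
    A ↦ CA
    B ↦ CB
    C ↦ A  (constrained at step 1)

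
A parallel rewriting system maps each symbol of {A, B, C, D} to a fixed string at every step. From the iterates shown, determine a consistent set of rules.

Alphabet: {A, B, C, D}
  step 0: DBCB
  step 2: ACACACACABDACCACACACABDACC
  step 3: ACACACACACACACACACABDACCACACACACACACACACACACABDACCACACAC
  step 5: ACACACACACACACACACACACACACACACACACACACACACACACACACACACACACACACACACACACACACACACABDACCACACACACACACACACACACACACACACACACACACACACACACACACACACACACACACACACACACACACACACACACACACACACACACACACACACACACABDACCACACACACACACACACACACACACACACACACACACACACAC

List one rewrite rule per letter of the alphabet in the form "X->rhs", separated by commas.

  step 2 ⇒ step 3: ACACACACABDACCACACACABDACC ⇒ AC·AC·AC·AC·AC·AC·AC·AC·AC·ABD·ACC·AC·AC·AC·AC·AC·AC·AC·AC·AC·AC·ABD·ACC·AC·AC·AC
    A ↦ AC
    B ↦ ABD
    C ↦ AC
    D ↦ ACC

A->AC, B->ABD, C->AC, D->ACC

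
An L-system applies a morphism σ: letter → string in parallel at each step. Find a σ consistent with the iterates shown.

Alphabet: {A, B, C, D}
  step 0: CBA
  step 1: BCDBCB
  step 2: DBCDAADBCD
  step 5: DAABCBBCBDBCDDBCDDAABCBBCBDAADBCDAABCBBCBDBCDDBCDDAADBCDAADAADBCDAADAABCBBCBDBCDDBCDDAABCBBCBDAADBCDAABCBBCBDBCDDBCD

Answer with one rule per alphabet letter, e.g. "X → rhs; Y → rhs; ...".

A->BCB, B->D, C->BC, D->DAA

  step 1 ⇒ step 2: BCDBCB ⇒ D·BC·DAA·D·BC·D
    B ↦ D
    C ↦ BC
    D ↦ DAA
  step 0 ⇒ step 1: CBA ⇒ BC·D·BCB
    A ↦ BCB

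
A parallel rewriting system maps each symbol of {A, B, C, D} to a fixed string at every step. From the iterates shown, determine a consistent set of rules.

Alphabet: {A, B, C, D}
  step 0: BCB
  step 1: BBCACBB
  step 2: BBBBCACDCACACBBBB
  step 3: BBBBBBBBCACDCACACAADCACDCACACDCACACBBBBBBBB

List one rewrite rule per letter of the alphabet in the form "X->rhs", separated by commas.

A->DCA, B->BB, C->CAC, D->AAD

  step 2 ⇒ step 3: BBBBCACDCACACBBBB ⇒ BB·BB·BB·BB·CAC·DCA·CAC·AAD·CAC·DCA·CAC·DCA·CAC·BB·BB·BB·BB
    A ↦ DCA
    B ↦ BB
    C ↦ CAC
    D ↦ AAD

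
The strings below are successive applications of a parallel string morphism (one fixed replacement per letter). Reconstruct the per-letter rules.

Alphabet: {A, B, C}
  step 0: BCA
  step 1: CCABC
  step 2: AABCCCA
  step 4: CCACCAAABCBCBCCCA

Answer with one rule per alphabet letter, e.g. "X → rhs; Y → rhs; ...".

  step 1 ⇒ step 2: CCABC ⇒ A·A·BC·CC·A
    A ↦ BC
    B ↦ CC
    C ↦ A

A->BC, B->CC, C->A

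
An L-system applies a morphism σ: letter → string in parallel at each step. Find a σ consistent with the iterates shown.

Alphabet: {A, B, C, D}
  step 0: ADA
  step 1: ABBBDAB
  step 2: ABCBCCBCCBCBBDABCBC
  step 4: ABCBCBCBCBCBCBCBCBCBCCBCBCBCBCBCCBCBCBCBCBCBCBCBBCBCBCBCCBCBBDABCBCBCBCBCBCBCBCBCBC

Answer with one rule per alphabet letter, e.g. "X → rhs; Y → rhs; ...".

  step 1 ⇒ step 2: ABBBDAB ⇒ AB·CBC·CBC·CBC·BBD·AB·CBC
    A ↦ AB
    B ↦ CBC
    D ↦ BBD
    C ↦ B  (constrained at step 2)

A->AB, B->CBC, C->B, D->BBD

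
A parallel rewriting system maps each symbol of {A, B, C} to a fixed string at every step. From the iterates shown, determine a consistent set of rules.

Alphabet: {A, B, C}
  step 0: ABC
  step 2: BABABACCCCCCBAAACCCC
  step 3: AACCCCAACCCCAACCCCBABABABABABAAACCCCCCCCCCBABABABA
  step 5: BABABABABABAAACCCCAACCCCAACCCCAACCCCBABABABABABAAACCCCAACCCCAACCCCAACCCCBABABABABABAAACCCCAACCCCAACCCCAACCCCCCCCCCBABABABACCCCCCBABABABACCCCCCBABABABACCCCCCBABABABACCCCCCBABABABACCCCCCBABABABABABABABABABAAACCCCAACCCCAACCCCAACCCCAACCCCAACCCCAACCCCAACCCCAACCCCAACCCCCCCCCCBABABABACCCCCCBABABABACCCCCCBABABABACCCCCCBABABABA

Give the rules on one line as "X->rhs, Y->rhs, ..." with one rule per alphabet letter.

A->CCC, B->AAC, C->BA

  step 2 ⇒ step 3: BABABACCCCCCBAAACCCC ⇒ AAC·CCC·AAC·CCC·AAC·CCC·BA·BA·BA·BA·BA·BA·AAC·CCC·CCC·CCC·BA·BA·BA·BA
    A ↦ CCC
    B ↦ AAC
    C ↦ BA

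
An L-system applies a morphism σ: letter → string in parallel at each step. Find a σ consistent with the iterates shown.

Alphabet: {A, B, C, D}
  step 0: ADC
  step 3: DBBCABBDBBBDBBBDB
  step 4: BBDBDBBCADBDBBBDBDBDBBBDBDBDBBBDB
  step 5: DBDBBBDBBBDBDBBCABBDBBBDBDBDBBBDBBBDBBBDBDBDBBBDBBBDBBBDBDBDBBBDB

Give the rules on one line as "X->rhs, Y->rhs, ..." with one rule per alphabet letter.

  step 4 ⇒ step 5: BBDBDBBCADBDBBBDBDBDBBBDBDBDBBBDB ⇒ DB·DB·BB·DB·BB·DB·DB·B·CA·BB·DB·BB·DB·DB·DB·BB·DB·BB·DB·BB·DB·DB·DB·BB·DB·BB·DB·BB·DB·DB·DB·BB·DB
    A ↦ CA
    B ↦ DB
    C ↦ B
    D ↦ BB

A->CA, B->DB, C->B, D->BB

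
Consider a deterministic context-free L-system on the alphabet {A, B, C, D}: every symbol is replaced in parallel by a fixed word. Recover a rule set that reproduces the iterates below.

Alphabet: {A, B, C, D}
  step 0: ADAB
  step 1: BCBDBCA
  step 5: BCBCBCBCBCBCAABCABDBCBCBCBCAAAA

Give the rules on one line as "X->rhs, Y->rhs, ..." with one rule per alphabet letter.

A->BC, B->A, C->A, D->BD

  step 0 ⇒ step 1: ADAB ⇒ BC·BD·BC·A
    A ↦ BC
    B ↦ A
    D ↦ BD
    C ↦ A  (constrained at step 1)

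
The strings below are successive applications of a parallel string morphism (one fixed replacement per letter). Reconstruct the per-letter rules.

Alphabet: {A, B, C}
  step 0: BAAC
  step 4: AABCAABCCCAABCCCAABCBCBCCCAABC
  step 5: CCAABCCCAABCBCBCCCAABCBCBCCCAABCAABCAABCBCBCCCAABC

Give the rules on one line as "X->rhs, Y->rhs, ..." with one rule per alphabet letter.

A->C, B->AA, C->BC

  step 4 ⇒ step 5: AABCAABCCCAABCCCAABCBCBCCCAABC ⇒ C·C·AA·BC·C·C·AA·BC·BC·BC·C·C·AA·BC·BC·BC·C·C·AA·BC·AA·BC·AA·BC·BC·BC·C·C·AA·BC
    A ↦ C
    B ↦ AA
    C ↦ BC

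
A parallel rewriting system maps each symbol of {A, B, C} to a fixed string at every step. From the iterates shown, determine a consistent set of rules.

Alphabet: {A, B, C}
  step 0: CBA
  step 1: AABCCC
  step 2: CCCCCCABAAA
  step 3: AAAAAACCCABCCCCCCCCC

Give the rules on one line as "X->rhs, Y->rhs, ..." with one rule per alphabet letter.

A->CCC, B->AB, C->A

  step 2 ⇒ step 3: CCCCCCABAAA ⇒ A·A·A·A·A·A·CCC·AB·CCC·CCC·CCC
    A ↦ CCC
    B ↦ AB
    C ↦ A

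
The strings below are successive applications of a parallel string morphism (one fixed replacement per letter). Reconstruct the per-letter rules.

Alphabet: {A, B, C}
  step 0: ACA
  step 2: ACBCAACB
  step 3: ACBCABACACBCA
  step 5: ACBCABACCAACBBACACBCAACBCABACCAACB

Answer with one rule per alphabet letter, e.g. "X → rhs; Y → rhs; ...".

A->AC, B->CA, C->B

  step 2 ⇒ step 3: ACBCAACB ⇒ AC·B·CA·B·AC·AC·B·CA
    A ↦ AC
    B ↦ CA
    C ↦ B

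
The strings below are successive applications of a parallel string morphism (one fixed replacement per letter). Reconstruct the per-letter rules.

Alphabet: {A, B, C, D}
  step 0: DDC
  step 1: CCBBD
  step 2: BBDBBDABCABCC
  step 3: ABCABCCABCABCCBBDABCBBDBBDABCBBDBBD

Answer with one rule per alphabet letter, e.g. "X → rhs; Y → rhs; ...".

A->BBD, B->ABC, C->BBD, D->C

  step 2 ⇒ step 3: BBDBBDABCABCC ⇒ ABC·ABC·C·ABC·ABC·C·BBD·ABC·BBD·BBD·ABC·BBD·BBD
    A ↦ BBD
    B ↦ ABC
    C ↦ BBD
    D ↦ C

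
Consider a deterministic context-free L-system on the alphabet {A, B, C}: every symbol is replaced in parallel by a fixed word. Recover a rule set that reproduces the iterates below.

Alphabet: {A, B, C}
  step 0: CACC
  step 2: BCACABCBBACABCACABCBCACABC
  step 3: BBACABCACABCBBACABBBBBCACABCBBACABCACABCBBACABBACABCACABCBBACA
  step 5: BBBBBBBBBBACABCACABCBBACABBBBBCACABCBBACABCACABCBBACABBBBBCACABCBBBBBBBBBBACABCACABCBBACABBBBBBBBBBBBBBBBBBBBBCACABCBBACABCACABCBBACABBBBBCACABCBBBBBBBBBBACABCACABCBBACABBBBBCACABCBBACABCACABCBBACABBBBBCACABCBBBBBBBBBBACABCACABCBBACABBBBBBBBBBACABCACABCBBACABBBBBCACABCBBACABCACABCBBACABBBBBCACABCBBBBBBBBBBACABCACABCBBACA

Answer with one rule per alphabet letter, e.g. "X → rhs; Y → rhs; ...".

A->BC, B->BB, C->ACA

  step 2 ⇒ step 3: BCACABCBBACABCACABCBCACABC ⇒ BB·ACA·BC·ACA·BC·BB·ACA·BB·BB·BC·ACA·BC·BB·ACA·BC·ACA·BC·BB·ACA·BB·ACA·BC·ACA·BC·BB·ACA
    A ↦ BC
    B ↦ BB
    C ↦ ACA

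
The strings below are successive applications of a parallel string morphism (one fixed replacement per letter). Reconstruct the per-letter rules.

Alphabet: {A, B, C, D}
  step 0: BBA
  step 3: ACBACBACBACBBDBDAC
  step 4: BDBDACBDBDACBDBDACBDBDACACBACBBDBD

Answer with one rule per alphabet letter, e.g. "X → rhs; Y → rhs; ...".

  step 3 ⇒ step 4: ACBACBACBACBBDBDAC ⇒ BD·BD·AC·BD·BD·AC·BD·BD·AC·BD·BD·AC·AC·B·AC·B·BD·BD
    A ↦ BD
    B ↦ AC
    C ↦ BD
    D ↦ B

A->BD, B->AC, C->BD, D->B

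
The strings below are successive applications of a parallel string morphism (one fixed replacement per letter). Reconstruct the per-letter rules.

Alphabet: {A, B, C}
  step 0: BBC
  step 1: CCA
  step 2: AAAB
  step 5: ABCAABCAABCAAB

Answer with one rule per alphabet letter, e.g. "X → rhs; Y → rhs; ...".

A->AB, B->C, C->A

  step 1 ⇒ step 2: CCA ⇒ A·A·AB
    A ↦ AB
    C ↦ A
  step 0 ⇒ step 1: BBC ⇒ C·C·A
    B ↦ C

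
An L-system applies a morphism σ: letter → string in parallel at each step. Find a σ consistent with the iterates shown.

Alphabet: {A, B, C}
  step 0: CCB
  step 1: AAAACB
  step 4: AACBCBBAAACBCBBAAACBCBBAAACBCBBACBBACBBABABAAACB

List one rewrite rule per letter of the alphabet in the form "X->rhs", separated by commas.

A->BA, B->CB, C->AA

  step 0 ⇒ step 1: CCB ⇒ AA·AA·CB
    B ↦ CB
    C ↦ AA
    A ↦ BA  (constrained at step 1)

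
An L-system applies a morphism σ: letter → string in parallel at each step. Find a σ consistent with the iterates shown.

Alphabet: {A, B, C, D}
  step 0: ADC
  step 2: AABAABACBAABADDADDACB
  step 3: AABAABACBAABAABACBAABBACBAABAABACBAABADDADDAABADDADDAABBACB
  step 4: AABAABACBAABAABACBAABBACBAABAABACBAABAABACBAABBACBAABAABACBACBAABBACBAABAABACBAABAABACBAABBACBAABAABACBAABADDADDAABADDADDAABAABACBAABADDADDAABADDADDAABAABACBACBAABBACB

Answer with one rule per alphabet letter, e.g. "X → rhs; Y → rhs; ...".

A->AAB, B->ACB, C->B, D->ADD

  step 3 ⇒ step 4: AABAABACBAABAABACBAABBACBAABAABACBAABADDADDAABADDADDAABBACB ⇒ AAB·AAB·ACB·AAB·AAB·ACB·AAB·B·ACB·AAB·AAB·ACB·AAB·AAB·ACB·AAB·B·ACB·AAB·AAB·ACB·ACB·AAB·B·ACB·AAB·AAB·ACB·AAB·AAB·ACB·AAB·B·ACB·AAB·AAB·ACB·AAB·ADD·ADD·AAB·ADD·ADD·AAB·AAB·ACB·AAB·ADD·ADD·AAB·ADD·ADD·AAB·AAB·ACB·ACB·AAB·B·ACB
    A ↦ AAB
    B ↦ ACB
    C ↦ B
    D ↦ ADD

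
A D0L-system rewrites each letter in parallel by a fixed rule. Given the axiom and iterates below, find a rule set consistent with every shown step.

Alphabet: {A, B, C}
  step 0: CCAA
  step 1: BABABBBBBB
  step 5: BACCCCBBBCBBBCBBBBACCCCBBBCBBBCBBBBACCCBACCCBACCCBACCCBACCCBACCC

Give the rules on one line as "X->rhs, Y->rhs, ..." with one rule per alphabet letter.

A->BBB, B->C, C->BA

  step 0 ⇒ step 1: CCAA ⇒ BA·BA·BBB·BBB
    A ↦ BBB
    C ↦ BA
    B ↦ C  (constrained at step 1)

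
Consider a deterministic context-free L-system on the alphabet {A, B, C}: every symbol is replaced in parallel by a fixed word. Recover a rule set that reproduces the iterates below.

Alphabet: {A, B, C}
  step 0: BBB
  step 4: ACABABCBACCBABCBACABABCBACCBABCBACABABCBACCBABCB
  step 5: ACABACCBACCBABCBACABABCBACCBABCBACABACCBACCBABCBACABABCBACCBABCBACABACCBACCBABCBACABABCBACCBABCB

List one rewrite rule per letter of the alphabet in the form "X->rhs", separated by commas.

A->AC, B->CB, C->AB

  step 4 ⇒ step 5: ACABABCBACCBABCBACABABCBACCBABCBACABABCBACCBABCB ⇒ AC·AB·AC·CB·AC·CB·AB·CB·AC·AB·AB·CB·AC·CB·AB·CB·AC·AB·AC·CB·AC·CB·AB·CB·AC·AB·AB·CB·AC·CB·AB·CB·AC·AB·AC·CB·AC·CB·AB·CB·AC·AB·AB·CB·AC·CB·AB·CB
    A ↦ AC
    B ↦ CB
    C ↦ AB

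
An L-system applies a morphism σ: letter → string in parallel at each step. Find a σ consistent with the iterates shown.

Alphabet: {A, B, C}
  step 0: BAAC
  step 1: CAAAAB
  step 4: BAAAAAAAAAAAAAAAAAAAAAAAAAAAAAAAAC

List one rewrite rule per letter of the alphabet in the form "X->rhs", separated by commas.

  step 0 ⇒ step 1: BAAC ⇒ C·AA·AA·B
    A ↦ AA
    B ↦ C
    C ↦ B

A->AA, B->C, C->B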